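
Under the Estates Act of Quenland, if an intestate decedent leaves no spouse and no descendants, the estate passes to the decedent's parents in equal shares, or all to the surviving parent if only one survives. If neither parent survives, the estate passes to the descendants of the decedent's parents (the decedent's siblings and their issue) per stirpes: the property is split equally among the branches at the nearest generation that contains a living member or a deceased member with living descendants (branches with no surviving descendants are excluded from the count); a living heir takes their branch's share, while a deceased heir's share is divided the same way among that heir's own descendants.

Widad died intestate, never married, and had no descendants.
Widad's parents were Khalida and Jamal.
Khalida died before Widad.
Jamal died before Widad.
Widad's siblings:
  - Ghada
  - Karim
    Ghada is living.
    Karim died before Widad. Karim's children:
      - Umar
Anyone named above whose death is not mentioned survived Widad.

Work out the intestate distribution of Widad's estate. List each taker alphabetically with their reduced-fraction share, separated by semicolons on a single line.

Ghada 1/2; Umar 1/2

Neither parent survives and there are no descendants, so the estate passes to Widad's siblings and their issue per stirpes.
The estate is divided into 2 equal shares of 1/2 among Ghada, Karim.
Ghada is living and takes 1/2.
Karim predeceased; the 1/2 allotted to Karim's branch passes to Karim's issue by representation.
Umar is the sole taker at this level and receives the full 1/2.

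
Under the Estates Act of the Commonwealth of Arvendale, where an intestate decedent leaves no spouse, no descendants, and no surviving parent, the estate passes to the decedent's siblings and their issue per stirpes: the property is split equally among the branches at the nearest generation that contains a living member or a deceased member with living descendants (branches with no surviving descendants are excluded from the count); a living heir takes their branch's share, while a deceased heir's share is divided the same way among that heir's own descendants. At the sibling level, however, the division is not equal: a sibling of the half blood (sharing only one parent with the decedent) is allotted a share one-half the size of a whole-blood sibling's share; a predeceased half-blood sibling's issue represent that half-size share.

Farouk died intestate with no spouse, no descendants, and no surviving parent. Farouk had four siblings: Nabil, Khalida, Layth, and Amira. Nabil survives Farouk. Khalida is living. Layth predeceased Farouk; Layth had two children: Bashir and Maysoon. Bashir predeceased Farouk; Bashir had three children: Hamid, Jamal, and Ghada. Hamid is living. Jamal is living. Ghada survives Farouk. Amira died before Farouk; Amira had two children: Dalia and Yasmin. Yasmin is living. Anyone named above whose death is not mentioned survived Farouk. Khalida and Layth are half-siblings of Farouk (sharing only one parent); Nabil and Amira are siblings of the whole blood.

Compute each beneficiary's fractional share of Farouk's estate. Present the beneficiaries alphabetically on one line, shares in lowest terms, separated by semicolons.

Dalia 1/6; Ghada 1/36; Hamid 1/36; Jamal 1/36; Khalida 1/6; Maysoon 1/12; Nabil 1/3; Yasmin 1/6

No spouse, descendants, or parent survives, so the estate passes to Farouk's siblings per stirpes.
Half-blood siblings count for one-half the weight of whole-blood siblings at the initial division.
Dividing 1 in proportion to weights (total weight 3): Nabil (weight 1) → 1/3; Khalida (weight 1/2) → 1/6; Layth (weight 1/2) → 1/6; Amira (weight 1) → 1/3.
Nabil is living and takes 1/3.
Khalida is living and takes 1/6.
Layth predeceased; the 1/6 allotted to Layth's branch passes to Layth's issue by representation.
The 1/6 is divided into 2 equal shares of 1/12 among Bashir, Maysoon.
Bashir predeceased; the 1/12 allotted to Bashir's branch passes to Bashir's issue by representation.
The 1/12 is divided into 3 equal shares of 1/36 among Hamid, Jamal, Ghada.
Hamid is living and takes 1/36.
Jamal is living and takes 1/36.
Ghada is living and takes 1/36.
Maysoon is living and takes 1/12.
Amira predeceased; the 1/3 allotted to Amira's branch passes to Amira's issue by representation.
The 1/3 is divided into 2 equal shares of 1/6 among Dalia, Yasmin.
Dalia is living and takes 1/6.
Yasmin is living and takes 1/6.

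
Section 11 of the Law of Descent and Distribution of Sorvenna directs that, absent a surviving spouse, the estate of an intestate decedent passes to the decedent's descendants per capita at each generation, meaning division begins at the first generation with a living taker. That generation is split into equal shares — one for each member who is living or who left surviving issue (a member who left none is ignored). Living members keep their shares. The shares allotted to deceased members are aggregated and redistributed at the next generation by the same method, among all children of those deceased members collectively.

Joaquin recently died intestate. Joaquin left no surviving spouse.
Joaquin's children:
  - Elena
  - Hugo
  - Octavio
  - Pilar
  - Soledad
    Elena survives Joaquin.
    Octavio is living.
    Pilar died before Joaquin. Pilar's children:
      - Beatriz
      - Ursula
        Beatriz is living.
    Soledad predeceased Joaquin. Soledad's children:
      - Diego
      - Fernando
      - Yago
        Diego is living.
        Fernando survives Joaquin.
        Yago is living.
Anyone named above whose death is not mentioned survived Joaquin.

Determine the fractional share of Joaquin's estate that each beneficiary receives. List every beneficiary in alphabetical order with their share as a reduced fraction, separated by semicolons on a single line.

There is no surviving spouse, so the entire estate passes to Joaquin's descendants per capita at each generation.
At generation 1 (Elena, Hugo, Octavio, Pilar, Soledad) there are 5 shares of (1)/5 = 1/5 each.
Living: Elena, Hugo, and Octavio — each takes 1/5.
Deceased: Pilar and Soledad. Their combined 2/5 is pooled and carried to generation 2.
At generation 2 (Beatriz, Ursula, Diego, Fernando, Yago) there are 5 shares of (2/5)/5 = 2/25 each.
Living: Beatriz, Ursula, Diego, Fernando, and Yago — each takes 2/25.

Beatriz 2/25; Diego 2/25; Elena 1/5; Fernando 2/25; Hugo 1/5; Octavio 1/5; Ursula 2/25; Yago 2/25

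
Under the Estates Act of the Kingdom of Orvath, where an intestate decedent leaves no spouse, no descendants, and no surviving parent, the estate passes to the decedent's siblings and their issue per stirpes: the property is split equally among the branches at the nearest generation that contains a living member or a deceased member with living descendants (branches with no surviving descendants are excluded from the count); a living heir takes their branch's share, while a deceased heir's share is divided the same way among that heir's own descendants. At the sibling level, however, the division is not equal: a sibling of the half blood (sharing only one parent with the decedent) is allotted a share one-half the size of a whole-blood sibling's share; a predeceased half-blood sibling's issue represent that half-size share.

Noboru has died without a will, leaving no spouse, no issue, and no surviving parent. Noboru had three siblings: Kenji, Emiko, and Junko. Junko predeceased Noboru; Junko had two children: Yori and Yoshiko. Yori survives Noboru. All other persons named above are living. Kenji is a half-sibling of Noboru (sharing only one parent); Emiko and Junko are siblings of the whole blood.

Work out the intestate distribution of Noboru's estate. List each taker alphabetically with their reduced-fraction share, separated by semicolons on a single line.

No spouse, descendants, or parent survives, so the estate passes to Noboru's siblings per stirpes.
Half-blood siblings count for one-half the weight of whole-blood siblings at the initial division.
Dividing 1 in proportion to weights (total weight 5/2): Kenji (weight 1/2) → 1/5; Emiko (weight 1) → 2/5; Junko (weight 1) → 2/5.
Kenji is living and takes 1/5.
Emiko is living and takes 2/5.
Junko predeceased; the 2/5 allotted to Junko's branch passes to Junko's issue by representation.
The 2/5 is divided into 2 equal shares of 1/5 among Yori, Yoshiko.
Yori is living and takes 1/5.
Yoshiko is living and takes 1/5.

Emiko 2/5; Kenji 1/5; Yori 1/5; Yoshiko 1/5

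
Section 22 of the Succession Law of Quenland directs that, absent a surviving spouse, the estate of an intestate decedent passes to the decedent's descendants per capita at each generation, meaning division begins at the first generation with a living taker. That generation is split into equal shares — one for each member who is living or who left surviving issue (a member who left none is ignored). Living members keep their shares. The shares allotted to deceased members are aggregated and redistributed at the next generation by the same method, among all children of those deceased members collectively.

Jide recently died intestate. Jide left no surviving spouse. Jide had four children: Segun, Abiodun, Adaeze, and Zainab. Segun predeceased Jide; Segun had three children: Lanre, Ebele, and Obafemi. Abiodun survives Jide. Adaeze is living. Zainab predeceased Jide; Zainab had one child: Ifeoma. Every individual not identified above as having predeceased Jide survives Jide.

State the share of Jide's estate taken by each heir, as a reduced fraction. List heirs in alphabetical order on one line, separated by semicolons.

Abiodun 1/4; Adaeze 1/4; Ebele 1/8; Ifeoma 1/8; Lanre 1/8; Obafemi 1/8

There is no surviving spouse, so the entire estate passes to Jide's descendants per capita at each generation.
At generation 1 (Segun, Abiodun, Adaeze, Zainab) there are 4 shares of (1)/4 = 1/4 each.
Living: Abiodun and Adaeze — each takes 1/4.
Deceased: Segun and Zainab. Their combined 1/2 is pooled and carried to generation 2.
At generation 2 (Lanre, Ebele, Obafemi, Ifeoma) there are 4 shares of (1/2)/4 = 1/8 each.
Living: Lanre, Ebele, Obafemi, and Ifeoma — each takes 1/8.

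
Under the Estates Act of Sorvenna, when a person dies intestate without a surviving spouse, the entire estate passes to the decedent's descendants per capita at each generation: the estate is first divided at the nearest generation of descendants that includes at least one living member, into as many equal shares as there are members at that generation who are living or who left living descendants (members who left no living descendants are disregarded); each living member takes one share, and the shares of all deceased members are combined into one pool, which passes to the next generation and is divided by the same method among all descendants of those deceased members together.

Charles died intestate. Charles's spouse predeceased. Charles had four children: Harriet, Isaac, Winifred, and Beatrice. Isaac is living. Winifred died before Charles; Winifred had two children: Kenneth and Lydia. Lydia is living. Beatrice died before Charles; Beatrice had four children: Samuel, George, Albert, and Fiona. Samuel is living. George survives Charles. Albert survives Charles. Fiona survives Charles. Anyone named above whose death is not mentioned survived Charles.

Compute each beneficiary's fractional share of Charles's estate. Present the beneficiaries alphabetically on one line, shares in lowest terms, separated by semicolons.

There is no surviving spouse, so the entire estate passes to Charles's descendants per capita at each generation.
At generation 1 (Harriet, Isaac, Winifred, Beatrice) there are 4 shares of (1)/4 = 1/4 each.
Living: Harriet and Isaac — each takes 1/4.
Deceased: Winifred and Beatrice. Their combined 1/2 is pooled and carried to generation 2.
At generation 2 (Kenneth, Lydia, Samuel, George, Albert, Fiona) there are 6 shares of (1/2)/6 = 1/12 each.
Living: Kenneth, Lydia, Samuel, George, Albert, and Fiona — each takes 1/12.

Albert 1/12; Fiona 1/12; George 1/12; Harriet 1/4; Isaac 1/4; Kenneth 1/12; Lydia 1/12; Samuel 1/12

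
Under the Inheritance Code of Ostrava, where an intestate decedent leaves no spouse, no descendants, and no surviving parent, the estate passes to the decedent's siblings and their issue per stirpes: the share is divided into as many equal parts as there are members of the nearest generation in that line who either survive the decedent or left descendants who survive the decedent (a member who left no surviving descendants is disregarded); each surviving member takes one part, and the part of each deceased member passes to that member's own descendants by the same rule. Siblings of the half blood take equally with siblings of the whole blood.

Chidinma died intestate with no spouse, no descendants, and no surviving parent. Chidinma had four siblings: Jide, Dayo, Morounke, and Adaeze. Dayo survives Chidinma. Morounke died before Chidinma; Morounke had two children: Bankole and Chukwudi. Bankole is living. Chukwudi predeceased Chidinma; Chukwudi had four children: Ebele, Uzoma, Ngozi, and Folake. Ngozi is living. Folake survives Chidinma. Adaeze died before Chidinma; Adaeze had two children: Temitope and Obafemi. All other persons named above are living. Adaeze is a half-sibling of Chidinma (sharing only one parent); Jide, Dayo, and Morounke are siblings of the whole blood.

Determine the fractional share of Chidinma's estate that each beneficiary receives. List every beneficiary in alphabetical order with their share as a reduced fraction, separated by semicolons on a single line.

Bankole 1/8; Dayo 1/4; Ebele 1/32; Folake 1/32; Jide 1/4; Ngozi 1/32; Obafemi 1/8; Temitope 1/8; Uzoma 1/32

No spouse, descendants, or parent survives, so the estate passes to Chidinma's siblings per stirpes.
Half-blood and whole-blood siblings take equally under the stated rule.
The estate is divided into 4 equal shares of 1/4 among Jide, Dayo, Morounke, Adaeze.
Jide is living and takes 1/4.
Dayo is living and takes 1/4.
Morounke predeceased; the 1/4 allotted to Morounke's branch passes to Morounke's issue by representation.
The 1/4 is divided into 2 equal shares of 1/8 among Bankole, Chukwudi.
Bankole is living and takes 1/8.
Chukwudi predeceased; the 1/8 allotted to Chukwudi's branch passes to Chukwudi's issue by representation.
The 1/8 is divided into 4 equal shares of 1/32 among Ebele, Uzoma, Ngozi, Folake.
Ebele is living and takes 1/32.
Uzoma is living and takes 1/32.
Ngozi is living and takes 1/32.
Folake is living and takes 1/32.
Adaeze predeceased; the 1/4 allotted to Adaeze's branch passes to Adaeze's issue by representation.
The 1/4 is divided into 2 equal shares of 1/8 among Temitope, Obafemi.
Temitope is living and takes 1/8.
Obafemi is living and takes 1/8.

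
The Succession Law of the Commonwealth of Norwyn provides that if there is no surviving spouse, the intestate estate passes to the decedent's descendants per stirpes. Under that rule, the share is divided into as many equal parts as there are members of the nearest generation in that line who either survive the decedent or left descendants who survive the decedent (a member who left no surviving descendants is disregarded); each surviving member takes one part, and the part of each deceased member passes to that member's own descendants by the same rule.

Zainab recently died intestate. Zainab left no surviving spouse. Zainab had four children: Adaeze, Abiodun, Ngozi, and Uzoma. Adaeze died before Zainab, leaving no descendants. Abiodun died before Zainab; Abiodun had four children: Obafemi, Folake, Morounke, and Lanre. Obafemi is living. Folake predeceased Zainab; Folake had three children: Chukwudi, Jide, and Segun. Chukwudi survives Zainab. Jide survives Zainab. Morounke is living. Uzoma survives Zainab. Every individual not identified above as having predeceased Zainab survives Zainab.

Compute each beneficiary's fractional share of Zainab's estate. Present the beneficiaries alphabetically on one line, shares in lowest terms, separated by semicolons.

Chukwudi 1/36; Jide 1/36; Lanre 1/12; Morounke 1/12; Ngozi 1/3; Obafemi 1/12; Segun 1/36; Uzoma 1/3

There is no surviving spouse, so the entire estate passes to Zainab's descendants per stirpes.
Adaeze left no surviving issue, so that branch lapses and is disregarded.
The estate is divided into 3 equal shares of 1/3 among Abiodun, Ngozi, Uzoma.
Abiodun predeceased; the 1/3 allotted to Abiodun's branch passes to Abiodun's issue by representation.
The 1/3 is divided into 4 equal shares of 1/12 among Obafemi, Folake, Morounke, Lanre.
Obafemi is living and takes 1/12.
Folake predeceased; the 1/12 allotted to Folake's branch passes to Folake's issue by representation.
The 1/12 is divided into 3 equal shares of 1/36 among Chukwudi, Jide, Segun.
Chukwudi is living and takes 1/36.
Jide is living and takes 1/36.
Segun is living and takes 1/36.
Morounke is living and takes 1/12.
Lanre is living and takes 1/12.
Ngozi is living and takes 1/3.
Uzoma is living and takes 1/3.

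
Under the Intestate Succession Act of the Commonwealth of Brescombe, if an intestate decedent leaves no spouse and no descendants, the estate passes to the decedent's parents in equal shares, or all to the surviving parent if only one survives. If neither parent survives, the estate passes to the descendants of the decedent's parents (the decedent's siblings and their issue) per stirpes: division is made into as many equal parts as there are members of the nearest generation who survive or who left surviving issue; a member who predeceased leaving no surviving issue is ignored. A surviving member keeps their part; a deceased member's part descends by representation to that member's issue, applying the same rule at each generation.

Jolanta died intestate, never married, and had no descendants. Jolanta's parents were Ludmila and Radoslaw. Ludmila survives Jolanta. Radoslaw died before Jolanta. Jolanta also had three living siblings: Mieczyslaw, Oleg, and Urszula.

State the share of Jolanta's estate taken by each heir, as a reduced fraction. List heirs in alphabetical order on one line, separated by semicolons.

Ludmila 1

Only one parent, Ludmila, survives, so Ludmila takes the entire estate. The siblings take nothing because a surviving parent has priority.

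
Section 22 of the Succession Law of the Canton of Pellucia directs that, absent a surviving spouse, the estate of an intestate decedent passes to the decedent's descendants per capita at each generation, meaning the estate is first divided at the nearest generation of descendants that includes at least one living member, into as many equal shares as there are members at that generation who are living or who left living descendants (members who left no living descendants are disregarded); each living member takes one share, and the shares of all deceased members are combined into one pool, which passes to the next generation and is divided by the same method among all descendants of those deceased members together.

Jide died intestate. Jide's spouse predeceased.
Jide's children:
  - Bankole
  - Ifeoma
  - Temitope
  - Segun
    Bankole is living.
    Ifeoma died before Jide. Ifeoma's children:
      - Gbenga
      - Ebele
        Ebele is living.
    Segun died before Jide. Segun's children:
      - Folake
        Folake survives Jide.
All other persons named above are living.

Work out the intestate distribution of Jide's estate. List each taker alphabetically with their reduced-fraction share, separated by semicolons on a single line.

Bankole 1/4; Ebele 1/6; Folake 1/6; Gbenga 1/6; Temitope 1/4

There is no surviving spouse, so the entire estate passes to Jide's descendants per capita at each generation.
At generation 1 (Bankole, Ifeoma, Temitope, Segun) there are 4 shares of (1)/4 = 1/4 each.
Living: Bankole and Temitope — each takes 1/4.
Deceased: Ifeoma and Segun. Their combined 1/2 is pooled and carried to generation 2.
At generation 2 (Gbenga, Ebele, Folake) there are 3 shares of (1/2)/3 = 1/6 each.
Living: Gbenga, Ebele, and Folake — each takes 1/6.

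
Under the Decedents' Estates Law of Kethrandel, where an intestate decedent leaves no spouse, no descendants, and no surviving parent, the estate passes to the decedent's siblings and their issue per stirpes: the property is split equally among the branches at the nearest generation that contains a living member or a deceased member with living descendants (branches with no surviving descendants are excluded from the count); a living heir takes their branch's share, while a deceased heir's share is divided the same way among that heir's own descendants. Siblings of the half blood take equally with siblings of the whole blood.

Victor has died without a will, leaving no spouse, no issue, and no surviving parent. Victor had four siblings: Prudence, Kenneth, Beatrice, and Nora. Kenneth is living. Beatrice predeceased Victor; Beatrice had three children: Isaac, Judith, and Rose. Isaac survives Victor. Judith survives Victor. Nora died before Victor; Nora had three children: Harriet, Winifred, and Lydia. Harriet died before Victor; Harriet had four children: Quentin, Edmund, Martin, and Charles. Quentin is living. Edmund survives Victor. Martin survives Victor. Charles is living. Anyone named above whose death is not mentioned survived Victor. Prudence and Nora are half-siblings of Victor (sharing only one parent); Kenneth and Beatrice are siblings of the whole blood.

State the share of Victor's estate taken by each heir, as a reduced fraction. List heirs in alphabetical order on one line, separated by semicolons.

No spouse, descendants, or parent survives, so the estate passes to Victor's siblings per stirpes.
Half-blood and whole-blood siblings take equally under the stated rule.
The estate is divided into 4 equal shares of 1/4 among Prudence, Kenneth, Beatrice, Nora.
Prudence is living and takes 1/4.
Kenneth is living and takes 1/4.
Beatrice predeceased; the 1/4 allotted to Beatrice's branch passes to Beatrice's issue by representation.
The 1/4 is divided into 3 equal shares of 1/12 among Isaac, Judith, Rose.
Isaac is living and takes 1/12.
Judith is living and takes 1/12.
Rose is living and takes 1/12.
Nora predeceased; the 1/4 allotted to Nora's branch passes to Nora's issue by representation.
The 1/4 is divided into 3 equal shares of 1/12 among Harriet, Winifred, Lydia.
Harriet predeceased; the 1/12 allotted to Harriet's branch passes to Harriet's issue by representation.
The 1/12 is divided into 4 equal shares of 1/48 among Quentin, Edmund, Martin, Charles.
Quentin is living and takes 1/48.
Edmund is living and takes 1/48.
Martin is living and takes 1/48.
Charles is living and takes 1/48.
Winifred is living and takes 1/12.
Lydia is living and takes 1/12.

Charles 1/48; Edmund 1/48; Isaac 1/12; Judith 1/12; Kenneth 1/4; Lydia 1/12; Martin 1/48; Prudence 1/4; Quentin 1/48; Rose 1/12; Winifred 1/12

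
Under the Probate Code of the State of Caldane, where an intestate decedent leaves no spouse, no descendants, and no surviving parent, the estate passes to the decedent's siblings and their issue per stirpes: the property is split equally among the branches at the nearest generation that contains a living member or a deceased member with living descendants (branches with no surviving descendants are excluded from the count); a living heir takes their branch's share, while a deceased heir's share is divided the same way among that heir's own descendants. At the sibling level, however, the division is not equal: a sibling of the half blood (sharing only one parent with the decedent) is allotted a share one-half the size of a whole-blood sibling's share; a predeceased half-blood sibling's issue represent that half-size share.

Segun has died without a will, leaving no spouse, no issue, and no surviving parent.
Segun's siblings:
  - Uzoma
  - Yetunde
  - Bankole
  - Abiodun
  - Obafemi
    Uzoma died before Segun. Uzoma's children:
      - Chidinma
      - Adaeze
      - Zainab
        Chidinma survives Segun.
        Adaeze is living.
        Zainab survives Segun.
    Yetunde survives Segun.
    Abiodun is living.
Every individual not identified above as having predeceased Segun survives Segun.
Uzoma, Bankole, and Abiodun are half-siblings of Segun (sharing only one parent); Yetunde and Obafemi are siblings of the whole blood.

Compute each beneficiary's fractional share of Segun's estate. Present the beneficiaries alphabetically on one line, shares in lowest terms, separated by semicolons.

Abiodun 1/7; Adaeze 1/21; Bankole 1/7; Chidinma 1/21; Obafemi 2/7; Yetunde 2/7; Zainab 1/21

No spouse, descendants, or parent survives, so the estate passes to Segun's siblings per stirpes.
Half-blood siblings count for one-half the weight of whole-blood siblings at the initial division.
Dividing 1 in proportion to weights (total weight 7/2): Uzoma (weight 1/2) → 1/7; Yetunde (weight 1) → 2/7; Bankole (weight 1/2) → 1/7; Abiodun (weight 1/2) → 1/7; Obafemi (weight 1) → 2/7.
Uzoma predeceased; the 1/7 allotted to Uzoma's branch passes to Uzoma's issue by representation.
The 1/7 is divided into 3 equal shares of 1/21 among Chidinma, Adaeze, Zainab.
Chidinma is living and takes 1/21.
Adaeze is living and takes 1/21.
Zainab is living and takes 1/21.
Yetunde is living and takes 2/7.
Bankole is living and takes 1/7.
Abiodun is living and takes 1/7.
Obafemi is living and takes 2/7.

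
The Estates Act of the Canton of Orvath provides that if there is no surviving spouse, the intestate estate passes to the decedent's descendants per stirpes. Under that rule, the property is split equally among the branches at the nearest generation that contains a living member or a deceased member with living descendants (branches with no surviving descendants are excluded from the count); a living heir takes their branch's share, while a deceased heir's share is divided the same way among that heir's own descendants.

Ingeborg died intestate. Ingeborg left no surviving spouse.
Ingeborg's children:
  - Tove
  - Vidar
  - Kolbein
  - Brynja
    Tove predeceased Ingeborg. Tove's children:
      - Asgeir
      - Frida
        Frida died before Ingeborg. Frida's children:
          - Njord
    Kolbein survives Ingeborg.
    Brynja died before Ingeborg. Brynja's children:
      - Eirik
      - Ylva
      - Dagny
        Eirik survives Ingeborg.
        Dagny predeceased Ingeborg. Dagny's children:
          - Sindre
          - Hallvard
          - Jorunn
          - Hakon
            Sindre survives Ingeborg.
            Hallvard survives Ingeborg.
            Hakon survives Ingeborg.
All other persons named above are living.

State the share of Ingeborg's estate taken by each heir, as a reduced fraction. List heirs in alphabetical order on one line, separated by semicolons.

There is no surviving spouse, so the entire estate passes to Ingeborg's descendants per stirpes.
The estate is divided into 4 equal shares of 1/4 among Tove, Vidar, Kolbein, Brynja.
Tove predeceased; the 1/4 allotted to Tove's branch passes to Tove's issue by representation.
The 1/4 is divided into 2 equal shares of 1/8 among Asgeir, Frida.
Asgeir is living and takes 1/8.
Frida predeceased; the 1/8 allotted to Frida's branch passes to Frida's issue by representation.
Njord is the sole taker at this level and receives the full 1/8.
Vidar is living and takes 1/4.
Kolbein is living and takes 1/4.
Brynja predeceased; the 1/4 allotted to Brynja's branch passes to Brynja's issue by representation.
The 1/4 is divided into 3 equal shares of 1/12 among Eirik, Ylva, Dagny.
Eirik is living and takes 1/12.
Ylva is living and takes 1/12.
Dagny predeceased; the 1/12 allotted to Dagny's branch passes to Dagny's issue by representation.
The 1/12 is divided into 4 equal shares of 1/48 among Sindre, Hallvard, Jorunn, Hakon.
Sindre is living and takes 1/48.
Hallvard is living and takes 1/48.
Jorunn is living and takes 1/48.
Hakon is living and takes 1/48.

Asgeir 1/8; Eirik 1/12; Hakon 1/48; Hallvard 1/48; Jorunn 1/48; Kolbein 1/4; Njord 1/8; Sindre 1/48; Vidar 1/4; Ylva 1/12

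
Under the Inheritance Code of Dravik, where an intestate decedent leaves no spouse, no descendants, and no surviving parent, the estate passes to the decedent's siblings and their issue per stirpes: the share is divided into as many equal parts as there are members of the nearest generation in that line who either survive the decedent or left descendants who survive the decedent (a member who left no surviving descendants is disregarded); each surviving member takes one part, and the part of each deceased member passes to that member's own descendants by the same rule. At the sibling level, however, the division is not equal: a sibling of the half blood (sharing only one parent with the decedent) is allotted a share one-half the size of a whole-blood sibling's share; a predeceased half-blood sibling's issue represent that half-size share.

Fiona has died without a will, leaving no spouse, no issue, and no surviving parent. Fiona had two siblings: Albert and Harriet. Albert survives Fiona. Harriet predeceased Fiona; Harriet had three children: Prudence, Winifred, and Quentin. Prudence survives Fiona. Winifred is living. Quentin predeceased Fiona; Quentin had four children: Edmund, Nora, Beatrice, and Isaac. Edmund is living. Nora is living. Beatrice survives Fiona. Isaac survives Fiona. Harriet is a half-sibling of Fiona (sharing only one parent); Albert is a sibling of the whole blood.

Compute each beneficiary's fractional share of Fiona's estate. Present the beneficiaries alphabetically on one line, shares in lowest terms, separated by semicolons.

No spouse, descendants, or parent survives, so the estate passes to Fiona's siblings per stirpes.
Half-blood siblings count for one-half the weight of whole-blood siblings at the initial division.
Dividing 1 in proportion to weights (total weight 3/2): Albert (weight 1) → 2/3; Harriet (weight 1/2) → 1/3.
Albert is living and takes 2/3.
Harriet predeceased; the 1/3 allotted to Harriet's branch passes to Harriet's issue by representation.
The 1/3 is divided into 3 equal shares of 1/9 among Prudence, Winifred, Quentin.
Prudence is living and takes 1/9.
Winifred is living and takes 1/9.
Quentin predeceased; the 1/9 allotted to Quentin's branch passes to Quentin's issue by representation.
The 1/9 is divided into 4 equal shares of 1/36 among Edmund, Nora, Beatrice, Isaac.
Edmund is living and takes 1/36.
Nora is living and takes 1/36.
Beatrice is living and takes 1/36.
Isaac is living and takes 1/36.

Albert 2/3; Beatrice 1/36; Edmund 1/36; Isaac 1/36; Nora 1/36; Prudence 1/9; Winifred 1/9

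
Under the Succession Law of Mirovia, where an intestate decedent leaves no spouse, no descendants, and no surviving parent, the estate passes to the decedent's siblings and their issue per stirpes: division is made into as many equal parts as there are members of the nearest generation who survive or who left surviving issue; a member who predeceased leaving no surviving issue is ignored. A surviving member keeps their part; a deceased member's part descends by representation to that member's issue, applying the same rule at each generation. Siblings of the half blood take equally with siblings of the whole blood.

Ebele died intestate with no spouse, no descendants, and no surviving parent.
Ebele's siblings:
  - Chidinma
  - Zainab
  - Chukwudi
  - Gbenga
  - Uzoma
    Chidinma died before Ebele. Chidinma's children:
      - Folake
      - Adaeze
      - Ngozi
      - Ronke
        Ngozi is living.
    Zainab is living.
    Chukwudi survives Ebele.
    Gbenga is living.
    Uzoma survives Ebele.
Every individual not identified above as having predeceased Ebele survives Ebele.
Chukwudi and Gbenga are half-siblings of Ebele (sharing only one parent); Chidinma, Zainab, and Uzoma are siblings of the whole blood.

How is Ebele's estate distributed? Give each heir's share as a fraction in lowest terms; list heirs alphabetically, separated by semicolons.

No spouse, descendants, or parent survives, so the estate passes to Ebele's siblings per stirpes.
Half-blood and whole-blood siblings take equally under the stated rule.
The estate is divided into 5 equal shares of 1/5 among Chidinma, Zainab, Chukwudi, Gbenga, Uzoma.
Chidinma predeceased; the 1/5 allotted to Chidinma's branch passes to Chidinma's issue by representation.
The 1/5 is divided into 4 equal shares of 1/20 among Folake, Adaeze, Ngozi, Ronke.
Folake is living and takes 1/20.
Adaeze is living and takes 1/20.
Ngozi is living and takes 1/20.
Ronke is living and takes 1/20.
Zainab is living and takes 1/5.
Chukwudi is living and takes 1/5.
Gbenga is living and takes 1/5.
Uzoma is living and takes 1/5.

Adaeze 1/20; Chukwudi 1/5; Folake 1/20; Gbenga 1/5; Ngozi 1/20; Ronke 1/20; Uzoma 1/5; Zainab 1/5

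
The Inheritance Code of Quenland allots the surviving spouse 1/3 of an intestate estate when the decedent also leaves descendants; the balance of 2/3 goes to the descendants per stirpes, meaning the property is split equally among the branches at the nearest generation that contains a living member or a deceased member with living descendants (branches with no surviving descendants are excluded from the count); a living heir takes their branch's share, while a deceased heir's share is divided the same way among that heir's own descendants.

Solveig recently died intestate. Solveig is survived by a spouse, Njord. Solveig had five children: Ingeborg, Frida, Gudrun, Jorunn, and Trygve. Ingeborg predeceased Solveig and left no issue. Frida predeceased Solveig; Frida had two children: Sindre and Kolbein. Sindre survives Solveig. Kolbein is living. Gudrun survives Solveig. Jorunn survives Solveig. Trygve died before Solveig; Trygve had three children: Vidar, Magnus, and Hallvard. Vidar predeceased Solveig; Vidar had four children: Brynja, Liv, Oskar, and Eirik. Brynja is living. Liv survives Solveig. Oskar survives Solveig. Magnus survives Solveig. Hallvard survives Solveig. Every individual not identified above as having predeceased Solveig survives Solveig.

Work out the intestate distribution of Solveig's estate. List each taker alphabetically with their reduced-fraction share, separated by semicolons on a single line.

Brynja 1/72; Eirik 1/72; Gudrun 1/6; Hallvard 1/18; Jorunn 1/6; Kolbein 1/12; Liv 1/72; Magnus 1/18; Njord 1/3; Oskar 1/72; Sindre 1/12

Njord, as surviving spouse, takes 1/3.
The remaining 2/3 passes to Solveig's descendants per stirpes.
Ingeborg left no surviving issue, so that branch lapses and is disregarded.
The 2/3 is divided into 4 equal shares of 1/6 among Frida, Gudrun, Jorunn, Trygve.
Frida predeceased; the 1/6 allotted to Frida's branch passes to Frida's issue by representation.
The 1/6 is divided into 2 equal shares of 1/12 among Sindre, Kolbein.
Sindre is living and takes 1/12.
Kolbein is living and takes 1/12.
Gudrun is living and takes 1/6.
Jorunn is living and takes 1/6.
Trygve predeceased; the 1/6 allotted to Trygve's branch passes to Trygve's issue by representation.
The 1/6 is divided into 3 equal shares of 1/18 among Vidar, Magnus, Hallvard.
Vidar predeceased; the 1/18 allotted to Vidar's branch passes to Vidar's issue by representation.
The 1/18 is divided into 4 equal shares of 1/72 among Brynja, Liv, Oskar, Eirik.
Brynja is living and takes 1/72.
Liv is living and takes 1/72.
Oskar is living and takes 1/72.
Eirik is living and takes 1/72.
Magnus is living and takes 1/18.
Hallvard is living and takes 1/18.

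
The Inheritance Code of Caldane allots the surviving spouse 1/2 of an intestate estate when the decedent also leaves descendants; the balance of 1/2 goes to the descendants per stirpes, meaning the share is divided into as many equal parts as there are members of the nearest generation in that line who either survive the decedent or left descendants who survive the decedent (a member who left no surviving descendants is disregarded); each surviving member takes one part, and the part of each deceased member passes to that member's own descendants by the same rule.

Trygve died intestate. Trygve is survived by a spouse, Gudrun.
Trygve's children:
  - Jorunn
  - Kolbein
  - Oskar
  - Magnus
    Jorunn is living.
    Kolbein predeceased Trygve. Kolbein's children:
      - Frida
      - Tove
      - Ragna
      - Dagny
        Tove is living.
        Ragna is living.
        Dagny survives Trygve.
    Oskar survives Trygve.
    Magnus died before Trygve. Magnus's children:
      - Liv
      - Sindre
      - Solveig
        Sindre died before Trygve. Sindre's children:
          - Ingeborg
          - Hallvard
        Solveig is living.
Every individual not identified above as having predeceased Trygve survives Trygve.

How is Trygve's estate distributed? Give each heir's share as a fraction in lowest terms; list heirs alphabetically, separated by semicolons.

Dagny 1/32; Frida 1/32; Gudrun 1/2; Hallvard 1/48; Ingeborg 1/48; Jorunn 1/8; Liv 1/24; Oskar 1/8; Ragna 1/32; Solveig 1/24; Tove 1/32

Gudrun, as surviving spouse, takes 1/2.
The remaining 1/2 passes to Trygve's descendants per stirpes.
The 1/2 is divided into 4 equal shares of 1/8 among Jorunn, Kolbein, Oskar, Magnus.
Jorunn is living and takes 1/8.
Kolbein predeceased; the 1/8 allotted to Kolbein's branch passes to Kolbein's issue by representation.
The 1/8 is divided into 4 equal shares of 1/32 among Frida, Tove, Ragna, Dagny.
Frida is living and takes 1/32.
Tove is living and takes 1/32.
Ragna is living and takes 1/32.
Dagny is living and takes 1/32.
Oskar is living and takes 1/8.
Magnus predeceased; the 1/8 allotted to Magnus's branch passes to Magnus's issue by representation.
The 1/8 is divided into 3 equal shares of 1/24 among Liv, Sindre, Solveig.
Liv is living and takes 1/24.
Sindre predeceased; the 1/24 allotted to Sindre's branch passes to Sindre's issue by representation.
The 1/24 is divided into 2 equal shares of 1/48 among Ingeborg, Hallvard.
Ingeborg is living and takes 1/48.
Hallvard is living and takes 1/48.
Solveig is living and takes 1/24.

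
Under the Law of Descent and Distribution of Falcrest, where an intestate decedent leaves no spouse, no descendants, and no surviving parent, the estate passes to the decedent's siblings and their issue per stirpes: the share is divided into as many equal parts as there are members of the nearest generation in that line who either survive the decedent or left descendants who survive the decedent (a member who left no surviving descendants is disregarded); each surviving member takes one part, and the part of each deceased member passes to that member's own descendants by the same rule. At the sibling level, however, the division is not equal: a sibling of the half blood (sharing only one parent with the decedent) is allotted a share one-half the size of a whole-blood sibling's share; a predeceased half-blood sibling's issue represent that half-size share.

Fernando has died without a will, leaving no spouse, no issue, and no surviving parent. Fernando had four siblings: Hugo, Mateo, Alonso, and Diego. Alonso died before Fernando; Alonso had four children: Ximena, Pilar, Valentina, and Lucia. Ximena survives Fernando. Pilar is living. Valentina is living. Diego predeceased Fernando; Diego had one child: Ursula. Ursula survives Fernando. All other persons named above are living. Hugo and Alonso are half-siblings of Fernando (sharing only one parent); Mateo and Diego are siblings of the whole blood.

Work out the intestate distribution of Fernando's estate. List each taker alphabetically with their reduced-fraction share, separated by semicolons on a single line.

Hugo 1/6; Lucia 1/24; Mateo 1/3; Pilar 1/24; Ursula 1/3; Valentina 1/24; Ximena 1/24

No spouse, descendants, or parent survives, so the estate passes to Fernando's siblings per stirpes.
Half-blood siblings count for one-half the weight of whole-blood siblings at the initial division.
Dividing 1 in proportion to weights (total weight 3): Hugo (weight 1/2) → 1/6; Mateo (weight 1) → 1/3; Alonso (weight 1/2) → 1/6; Diego (weight 1) → 1/3.
Hugo is living and takes 1/6.
Mateo is living and takes 1/3.
Alonso predeceased; the 1/6 allotted to Alonso's branch passes to Alonso's issue by representation.
The 1/6 is divided into 4 equal shares of 1/24 among Ximena, Pilar, Valentina, Lucia.
Ximena is living and takes 1/24.
Pilar is living and takes 1/24.
Valentina is living and takes 1/24.
Lucia is living and takes 1/24.
Diego predeceased; the 1/3 allotted to Diego's branch passes to Diego's issue by representation.
Ursula is the sole taker at this level and receives the full 1/3.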